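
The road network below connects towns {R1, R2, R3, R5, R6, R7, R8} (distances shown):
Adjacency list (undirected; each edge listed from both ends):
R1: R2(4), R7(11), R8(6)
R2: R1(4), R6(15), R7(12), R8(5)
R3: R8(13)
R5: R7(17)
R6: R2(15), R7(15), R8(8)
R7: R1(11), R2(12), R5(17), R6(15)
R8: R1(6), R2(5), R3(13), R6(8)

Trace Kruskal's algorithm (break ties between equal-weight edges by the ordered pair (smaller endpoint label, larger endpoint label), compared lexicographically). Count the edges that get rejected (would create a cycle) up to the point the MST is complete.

4

Kruskal: consider edges lightest-first.
R1—R2 (4): add — endpoints in different components.
R2—R8 (5): add — endpoints in different components.
R1—R8 (6): skip — R8 and R1 already connected.
R6—R8 (8): add — endpoints in different components.
R1—R7 (11): add — endpoints in different components.
R2—R7 (12): skip — R2 and R7 already connected.
R3—R8 (13): add — endpoints in different components.
R2—R6 (15): skip — R6 and R2 already connected.
R6—R7 (15): skip — R6 and R7 already connected.
R5—R7 (17): add — endpoints in different components.
Edges rejected before the tree was complete: 4.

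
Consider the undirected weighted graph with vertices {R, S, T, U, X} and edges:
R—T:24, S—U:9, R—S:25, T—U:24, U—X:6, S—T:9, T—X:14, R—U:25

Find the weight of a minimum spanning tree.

Kruskal: consider edges lightest-first.
U—X (6): add. Components now {U,X} {R} {T} {S}
S—T (9): add. Components now {U,X} {R} {S,T}
S—U (9): add. Components now {S,T,U,X} {R}
T—X (14): skip — T and X already connected.
R—T (24): add. Components now {R,S,T,U,X}
MST edges: U—X, S—T, S—U, R—T; total weight 6+9+9+24 = 48.

48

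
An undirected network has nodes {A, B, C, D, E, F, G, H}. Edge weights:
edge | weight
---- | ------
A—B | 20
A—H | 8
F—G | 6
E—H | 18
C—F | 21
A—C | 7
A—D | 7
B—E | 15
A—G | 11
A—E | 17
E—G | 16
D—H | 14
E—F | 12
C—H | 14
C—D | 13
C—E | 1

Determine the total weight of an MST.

55

Prim's algorithm from E:
Step 1: cheapest edge leaving the tree is C—E (1); add C.
Step 2: cheapest edge leaving the tree is A—C (7); add A.
Step 3: cheapest edge leaving the tree is A—D (7); add D.
Step 4: cheapest edge leaving the tree is A—H (8); add H.
Step 5: cheapest edge leaving the tree is A—G (11); add G.
Step 6: cheapest edge leaving the tree is F—G (6); add F.
Step 7: cheapest edge leaving the tree is B—E (15); add B.
MST edges: C—E, A—C, A—D, A—H, A—G, F—G, B—E; total weight 1+7+7+8+11+6+15 = 55.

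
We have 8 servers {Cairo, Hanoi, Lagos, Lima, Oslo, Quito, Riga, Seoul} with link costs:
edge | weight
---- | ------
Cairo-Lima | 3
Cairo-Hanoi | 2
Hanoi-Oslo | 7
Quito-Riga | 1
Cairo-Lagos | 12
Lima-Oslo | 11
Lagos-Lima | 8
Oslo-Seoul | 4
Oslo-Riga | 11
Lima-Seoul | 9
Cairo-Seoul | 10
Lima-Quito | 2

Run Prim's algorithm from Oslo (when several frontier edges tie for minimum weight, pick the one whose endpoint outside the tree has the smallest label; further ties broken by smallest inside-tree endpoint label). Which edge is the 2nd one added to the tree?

Prim, starting at Oslo.
Step 1: frontier [Oslo-Seoul 4, Hanoi-Oslo 7, Lima-Oslo 11, Oslo-Riga 11] → take Oslo-Seoul (4); add Seoul.
Step 2: frontier [Hanoi-Oslo 7, Lima-Oslo 11, Oslo-Riga 11, Lima-Seoul 9, Cairo-Seoul 10] → take Hanoi-Oslo (7); add Hanoi.
Step 3: frontier [Cairo-Hanoi 2, Lima-Oslo 11, Oslo-Riga 11, Lima-Seoul 9, Cairo-Seoul 10] → take Cairo-Hanoi (2); add Cairo.
Step 4: frontier [Cairo-Lima 3, Cairo-Lagos 12, Lima-Oslo 11, Oslo-Riga 11, Lima-Seoul 9] → take Cairo-Lima (3); add Lima.
Step 5: frontier [Cairo-Lagos 12, Lima-Quito 2, Lagos-Lima 8, Oslo-Riga 11] → take Lima-Quito (2); add Quito.
Step 6: frontier [Cairo-Lagos 12, Lagos-Lima 8, Oslo-Riga 11, Quito-Riga 1] → take Quito-Riga (1); add Riga.
Step 7: frontier [Cairo-Lagos 12, Lagos-Lima 8] → take Lagos-Lima (8); add Lagos.
The 2nd edge added is Hanoi-Oslo.

Hanoi-Oslo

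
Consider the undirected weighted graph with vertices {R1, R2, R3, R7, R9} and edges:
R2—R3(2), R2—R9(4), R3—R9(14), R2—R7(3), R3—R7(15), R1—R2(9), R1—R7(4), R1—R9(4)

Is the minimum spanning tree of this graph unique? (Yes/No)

Kruskal's algorithm — process edges by increasing weight (ties by edge label):
R2—R3 (2): add — endpoints in different components.
R2—R7 (3): add — endpoints in different components.
R1—R7 (4): add — endpoints in different components.
R1—R9 (4): add — endpoints in different components.
Non-tree edge R2—R9 has weight 4, equal to the heaviest edge on its tree cycle — swapping gives another MST of the same weight. Not unique.

No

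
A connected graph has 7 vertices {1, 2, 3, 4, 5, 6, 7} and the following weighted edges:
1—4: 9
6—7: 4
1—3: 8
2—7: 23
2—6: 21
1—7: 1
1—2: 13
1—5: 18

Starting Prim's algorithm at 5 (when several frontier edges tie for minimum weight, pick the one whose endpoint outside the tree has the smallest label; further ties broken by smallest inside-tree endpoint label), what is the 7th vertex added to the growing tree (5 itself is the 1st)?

Prim, starting at 5.
Step 1: frontier [1—5 18] → take 1—5 (18); add 1.
Step 2: frontier [1—7 1, 1—3 8, 1—4 9, 1—2 13] → take 1—7 (1); add 7.
Step 3: frontier [1—3 8, 1—4 9, 1—2 13, 6—7 4, 2—7 23] → take 6—7 (4); add 6.
Step 4: frontier [1—3 8, 1—4 9, 1—2 13, 2—6 21, 2—7 23] → take 1—3 (8); add 3.
Step 5: frontier [1—4 9, 1—2 13, 2—6 21, 2—7 23] → take 1—4 (9); add 4.
Step 6: frontier [1—2 13, 2—6 21, 2—7 23] → take 1—2 (13); add 2.
Vertex order: 5, 1, 7, 6, 3, 4, 2. The 7th vertex is 2.

2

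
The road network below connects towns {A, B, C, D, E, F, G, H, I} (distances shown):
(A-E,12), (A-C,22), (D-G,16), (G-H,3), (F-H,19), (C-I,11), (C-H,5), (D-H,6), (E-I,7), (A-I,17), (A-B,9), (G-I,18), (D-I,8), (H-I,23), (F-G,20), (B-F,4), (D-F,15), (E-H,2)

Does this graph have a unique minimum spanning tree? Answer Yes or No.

Kruskal: consider edges lightest-first.
E-H (2): add — endpoints in different components.
G-H (3): add — endpoints in different components.
B-F (4): add — endpoints in different components.
C-H (5): add — endpoints in different components.
D-H (6): add — endpoints in different components.
E-I (7): add — endpoints in different components.
D-I (8): skip — D and I already connected.
A-B (9): add — endpoints in different components.
C-I (11): skip — C and I already connected.
A-E (12): add — endpoints in different components.
Every non-tree edge has weight strictly greater than the heaviest edge on the tree path between its endpoints, so the MST is unique.

Yes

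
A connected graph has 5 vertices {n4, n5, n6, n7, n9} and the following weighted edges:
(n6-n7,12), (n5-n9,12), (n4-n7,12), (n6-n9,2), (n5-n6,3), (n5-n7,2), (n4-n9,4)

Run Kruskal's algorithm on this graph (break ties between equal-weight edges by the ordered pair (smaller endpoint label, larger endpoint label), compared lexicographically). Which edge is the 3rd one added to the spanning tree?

Kruskal's algorithm — process edges by increasing weight (ties by edge label):
n5-n7 (2): add. Components now {n4} {n9} {n5,n7} {n6}
n6-n9 (2): add. Components now {n4} {n6,n9} {n5,n7}
n5-n6 (3): add. Components now {n4} {n5,n6,n7,n9}
n4-n9 (4): add. Components now {n4,n5,n6,n7,n9}
The 3rd edge added is n5-n6.

n5-n6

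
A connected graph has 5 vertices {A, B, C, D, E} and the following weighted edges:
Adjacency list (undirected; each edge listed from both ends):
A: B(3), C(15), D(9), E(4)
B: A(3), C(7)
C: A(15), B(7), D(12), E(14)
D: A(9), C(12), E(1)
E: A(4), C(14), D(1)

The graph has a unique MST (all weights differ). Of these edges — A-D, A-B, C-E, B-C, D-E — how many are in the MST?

3

Kruskal: consider edges lightest-first.
D-E (1): add. Components now {A} {B} {C} {D,E}
A-B (3): add. Components now {A,B} {C} {D,E}
A-E (4): add. Components now {A,B,D,E} {C}
B-C (7): add. Components now {A,B,C,D,E}
MST edge set: {D-E, A-B, A-E, B-C}.
Of the listed edges, {A-B, B-C, D-E} are in the MST → 3.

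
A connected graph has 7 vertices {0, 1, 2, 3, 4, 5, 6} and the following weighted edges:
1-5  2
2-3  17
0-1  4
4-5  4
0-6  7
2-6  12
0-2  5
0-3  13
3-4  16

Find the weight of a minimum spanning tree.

35

Kruskal's algorithm — process edges by increasing weight (ties by edge label):
1-5 (2): add. Components now {0} {1,5} {2} {3} {4} {6}
0-1 (4): add. Components now {0,1,5} {2} {3} {4} {6}
4-5 (4): add. Components now {0,1,4,5} {2} {3} {6}
0-2 (5): add. Components now {0,1,2,4,5} {3} {6}
0-6 (7): add. Components now {0,1,2,4,5,6} {3}
2-6 (12): skip — 2 and 6 already connected.
0-3 (13): add. Components now {0,1,2,3,4,5,6}
MST edges: 1-5, 0-1, 4-5, 0-2, 0-6, 0-3; total weight 2+4+4+5+7+13 = 35.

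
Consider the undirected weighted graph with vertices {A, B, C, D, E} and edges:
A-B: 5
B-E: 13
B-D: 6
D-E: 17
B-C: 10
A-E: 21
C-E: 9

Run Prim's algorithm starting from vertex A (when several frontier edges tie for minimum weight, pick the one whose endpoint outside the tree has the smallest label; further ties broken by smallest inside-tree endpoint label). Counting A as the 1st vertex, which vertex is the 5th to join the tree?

E

Grow the tree from A using Prim:
Step 1: cheapest edge leaving the tree is A-B (5); add B.
Step 2: cheapest edge leaving the tree is B-D (6); add D.
Step 3: cheapest edge leaving the tree is B-C (10); add C.
Step 4: cheapest edge leaving the tree is C-E (9); add E.
Vertex order: A, B, D, C, E. The 5th vertex is E.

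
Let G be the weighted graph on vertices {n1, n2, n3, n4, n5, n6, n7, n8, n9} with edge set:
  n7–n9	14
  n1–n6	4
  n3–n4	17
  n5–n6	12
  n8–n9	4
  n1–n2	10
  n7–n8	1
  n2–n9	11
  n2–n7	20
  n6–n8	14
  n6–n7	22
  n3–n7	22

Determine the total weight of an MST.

Prim, starting at n7.
Step 1: frontier [n7–n8 1, n7–n9 14, n2–n7 20, n3–n7 22, n6–n7 22] → take n7–n8 (1); add n8.
Step 2: frontier [n7–n9 14, n2–n7 20, n3–n7 22, n6–n7 22, n8–n9 4, n6–n8 14] → take n8–n9 (4); add n9.
Step 3: frontier [n2–n7 20, n3–n7 22, n6–n7 22, n6–n8 14, n2–n9 11] → take n2–n9 (11); add n2.
Step 4: frontier [n1–n2 10, n3–n7 22, n6–n7 22, n6–n8 14] → take n1–n2 (10); add n1.
Step 5: frontier [n1–n6 4, n3–n7 22, n6–n7 22, n6–n8 14] → take n1–n6 (4); add n6.
Step 6: frontier [n5–n6 12, n3–n7 22] → take n5–n6 (12); add n5.
Step 7: frontier [n3–n7 22] → take n3–n7 (22); add n3.
Step 8: frontier [n3–n4 17] → take n3–n4 (17); add n4.
MST edges: n7–n8, n8–n9, n2–n9, n1–n2, n1–n6, n5–n6, n3–n7, n3–n4; total weight 1+4+11+10+4+12+22+17 = 81.

81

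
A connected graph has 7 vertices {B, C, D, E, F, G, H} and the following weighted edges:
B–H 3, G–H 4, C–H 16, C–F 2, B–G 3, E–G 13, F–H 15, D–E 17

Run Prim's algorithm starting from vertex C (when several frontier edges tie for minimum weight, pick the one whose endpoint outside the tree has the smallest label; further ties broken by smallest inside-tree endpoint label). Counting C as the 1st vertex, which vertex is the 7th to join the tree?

D

Prim, starting at C.
Step 1: cheapest edge leaving the tree is C–F (2); add F.
Step 2: cheapest edge leaving the tree is F–H (15); add H.
Step 3: cheapest edge leaving the tree is B–H (3); add B.
Step 4: cheapest edge leaving the tree is B–G (3); add G.
Step 5: cheapest edge leaving the tree is E–G (13); add E.
Step 6: cheapest edge leaving the tree is D–E (17); add D.
Vertex order: C, F, H, B, G, E, D. The 7th vertex is D.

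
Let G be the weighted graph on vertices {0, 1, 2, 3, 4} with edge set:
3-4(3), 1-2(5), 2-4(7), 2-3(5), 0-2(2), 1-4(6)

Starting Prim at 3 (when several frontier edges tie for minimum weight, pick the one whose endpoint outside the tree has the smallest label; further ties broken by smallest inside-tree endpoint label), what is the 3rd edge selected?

Grow the tree from 3 using Prim:
Step 1: frontier [3-4 3, 2-3 5] → take 3-4 (3); add 4.
Step 2: frontier [2-3 5, 1-4 6, 2-4 7] → take 2-3 (5); add 2.
Step 3: frontier [0-2 2, 1-2 5, 1-4 6] → take 0-2 (2); add 0.
Step 4: frontier [1-2 5, 1-4 6] → take 1-2 (5); add 1.
The 3rd edge added is 0-2.

0-2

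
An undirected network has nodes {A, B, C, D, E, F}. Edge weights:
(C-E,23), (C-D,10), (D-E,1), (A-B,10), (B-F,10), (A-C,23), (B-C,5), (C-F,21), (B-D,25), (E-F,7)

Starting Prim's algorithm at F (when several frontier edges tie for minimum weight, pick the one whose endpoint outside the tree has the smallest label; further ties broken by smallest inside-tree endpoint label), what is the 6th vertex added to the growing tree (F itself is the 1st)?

A

Prim's algorithm from F:
Step 1: frontier [E-F 7, B-F 10, C-F 21] → take E-F (7); add E.
Step 2: frontier [D-E 1, C-E 23, B-F 10, C-F 21] → take D-E (1); add D.
Step 3: frontier [C-D 10, B-D 25, C-E 23, B-F 10, C-F 21] → take B-F (10); add B.
Step 4: frontier [B-C 5, A-B 10, C-D 10, C-E 23, C-F 21] → take B-C (5); add C.
Step 5: frontier [A-B 10, A-C 23] → take A-B (10); add A.
Vertex order: F, E, D, B, C, A. The 6th vertex is A.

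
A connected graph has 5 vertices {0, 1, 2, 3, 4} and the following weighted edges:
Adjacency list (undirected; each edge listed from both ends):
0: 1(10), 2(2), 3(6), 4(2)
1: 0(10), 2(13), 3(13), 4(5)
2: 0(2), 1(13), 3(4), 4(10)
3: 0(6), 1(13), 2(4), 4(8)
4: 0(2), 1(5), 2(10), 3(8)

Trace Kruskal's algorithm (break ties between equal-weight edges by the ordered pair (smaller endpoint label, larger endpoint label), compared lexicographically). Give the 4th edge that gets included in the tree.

Kruskal's algorithm — process edges by increasing weight (ties by edge label):
0–2 (2): add — endpoints in different components.
0–4 (2): add — endpoints in different components.
2–3 (4): add — endpoints in different components.
1–4 (5): add — endpoints in different components.
The 4th edge added is 1–4.

1-4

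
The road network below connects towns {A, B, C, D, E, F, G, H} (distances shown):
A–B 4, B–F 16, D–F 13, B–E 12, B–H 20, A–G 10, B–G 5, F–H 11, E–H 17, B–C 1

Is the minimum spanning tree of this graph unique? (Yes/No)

Yes

Kruskal's algorithm — process edges by increasing weight (ties by edge label):
B–C (1): add — endpoints in different components.
A–B (4): add — endpoints in different components.
B–G (5): add — endpoints in different components.
A–G (10): skip — A and G already connected.
F–H (11): add — endpoints in different components.
B–E (12): add — endpoints in different components.
D–F (13): add — endpoints in different components.
B–F (16): add — endpoints in different components.
Every non-tree edge has weight strictly greater than the heaviest edge on the tree path between its endpoints, so the MST is unique.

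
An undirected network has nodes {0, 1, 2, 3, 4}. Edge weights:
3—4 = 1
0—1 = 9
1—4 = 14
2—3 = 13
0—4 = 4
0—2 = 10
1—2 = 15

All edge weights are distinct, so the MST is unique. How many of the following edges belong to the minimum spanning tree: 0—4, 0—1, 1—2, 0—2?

3

Kruskal's algorithm — process edges by increasing weight (ties by edge label):
3—4 (1): add — endpoints in different components.
0—4 (4): add — endpoints in different components.
0—1 (9): add — endpoints in different components.
0—2 (10): add — endpoints in different components.
MST edge set: {3—4, 0—4, 0—1, 0—2}.
Of the listed edges, {0—4, 0—1, 0—2} are in the MST → 3.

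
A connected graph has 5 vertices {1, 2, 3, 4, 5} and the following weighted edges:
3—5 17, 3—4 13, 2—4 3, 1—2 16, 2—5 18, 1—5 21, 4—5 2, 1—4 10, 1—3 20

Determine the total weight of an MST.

Sort edges by weight, then run Kruskal:
4—5 (2): add — endpoints in different components.
2—4 (3): add — endpoints in different components.
1—4 (10): add — endpoints in different components.
3—4 (13): add — endpoints in different components.
MST edges: 4—5, 2—4, 1—4, 3—4; total weight 2+3+10+13 = 28.

28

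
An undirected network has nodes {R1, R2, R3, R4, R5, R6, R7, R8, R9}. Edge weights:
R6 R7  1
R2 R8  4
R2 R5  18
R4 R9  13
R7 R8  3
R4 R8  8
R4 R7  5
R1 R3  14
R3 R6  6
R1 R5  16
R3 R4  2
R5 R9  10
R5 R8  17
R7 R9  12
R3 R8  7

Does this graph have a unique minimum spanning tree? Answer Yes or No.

Yes

Sort edges by weight, then run Kruskal:
R6 R7 (1): add — endpoints in different components.
R3 R4 (2): add — endpoints in different components.
R7 R8 (3): add — endpoints in different components.
R2 R8 (4): add — endpoints in different components.
R4 R7 (5): add — endpoints in different components.
R3 R6 (6): skip — R3 and R6 already connected.
R3 R8 (7): skip — R3 and R8 already connected.
R4 R8 (8): skip — R8 and R4 already connected.
R5 R9 (10): add — endpoints in different components.
R7 R9 (12): add — endpoints in different components.
R4 R9 (13): skip — R9 and R4 already connected.
R1 R3 (14): add — endpoints in different components.
Every non-tree edge has weight strictly greater than the heaviest edge on the tree path between its endpoints, so the MST is unique.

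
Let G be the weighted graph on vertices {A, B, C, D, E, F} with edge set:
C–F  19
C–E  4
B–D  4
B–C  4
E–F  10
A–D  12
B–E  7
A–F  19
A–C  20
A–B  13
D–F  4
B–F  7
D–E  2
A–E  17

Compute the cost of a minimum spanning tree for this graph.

Kruskal's algorithm — process edges by increasing weight (ties by edge label):
D–E (2): add — endpoints in different components.
B–C (4): add — endpoints in different components.
B–D (4): add — endpoints in different components.
C–E (4): skip — C and E already connected.
D–F (4): add — endpoints in different components.
B–E (7): skip — B and E already connected.
B–F (7): skip — B and F already connected.
E–F (10): skip — E and F already connected.
A–D (12): add — endpoints in different components.
MST edges: D–E, B–C, B–D, D–F, A–D; total weight 2+4+4+4+12 = 26.

26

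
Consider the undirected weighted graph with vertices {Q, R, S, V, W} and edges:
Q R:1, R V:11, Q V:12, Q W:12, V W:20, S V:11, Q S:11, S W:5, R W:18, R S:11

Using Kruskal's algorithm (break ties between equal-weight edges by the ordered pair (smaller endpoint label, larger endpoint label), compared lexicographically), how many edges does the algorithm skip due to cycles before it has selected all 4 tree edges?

1

Kruskal: consider edges lightest-first.
Q R (1): add — endpoints in different components.
S W (5): add — endpoints in different components.
Q S (11): add — endpoints in different components.
R S (11): skip — R and S already connected.
R V (11): add — endpoints in different components.
Edges rejected before the tree was complete: 1.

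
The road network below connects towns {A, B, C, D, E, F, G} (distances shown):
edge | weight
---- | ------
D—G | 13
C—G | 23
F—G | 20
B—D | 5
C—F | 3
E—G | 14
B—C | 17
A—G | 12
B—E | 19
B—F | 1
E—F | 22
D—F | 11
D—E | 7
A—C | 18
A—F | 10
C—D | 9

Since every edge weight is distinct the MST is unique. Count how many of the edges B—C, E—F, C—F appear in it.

Kruskal: consider edges lightest-first.
B—F (1): add — endpoints in different components.
C—F (3): add — endpoints in different components.
B—D (5): add — endpoints in different components.
D—E (7): add — endpoints in different components.
C—D (9): skip — C and D already connected.
A—F (10): add — endpoints in different components.
D—F (11): skip — D and F already connected.
A—G (12): add — endpoints in different components.
MST edge set: {B—F, C—F, B—D, D—E, A—F, A—G}.
Of the listed edges, {C—F} are in the MST → 1.

1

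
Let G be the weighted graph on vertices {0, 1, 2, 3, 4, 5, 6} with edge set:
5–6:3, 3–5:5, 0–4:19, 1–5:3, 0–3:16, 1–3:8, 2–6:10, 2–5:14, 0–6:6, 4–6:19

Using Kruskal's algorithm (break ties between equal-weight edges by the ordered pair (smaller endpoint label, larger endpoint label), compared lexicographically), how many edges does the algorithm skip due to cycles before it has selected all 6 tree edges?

3

Sort edges by weight, then run Kruskal:
1–5 (3): add — endpoints in different components.
5–6 (3): add — endpoints in different components.
3–5 (5): add — endpoints in different components.
0–6 (6): add — endpoints in different components.
1–3 (8): skip — 1 and 3 already connected.
2–6 (10): add — endpoints in different components.
2–5 (14): skip — 2 and 5 already connected.
0–3 (16): skip — 0 and 3 already connected.
0–4 (19): add — endpoints in different components.
Edges rejected before the tree was complete: 3.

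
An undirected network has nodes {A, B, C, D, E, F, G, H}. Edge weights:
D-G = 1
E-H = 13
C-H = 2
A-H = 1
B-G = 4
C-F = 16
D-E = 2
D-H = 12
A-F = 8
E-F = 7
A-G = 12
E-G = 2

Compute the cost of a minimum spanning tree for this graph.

25

Prim, starting at A.
Step 1: frontier [A-H 1, A-F 8, A-G 12] → take A-H (1); add H.
Step 2: frontier [A-F 8, A-G 12, C-H 2, D-H 12, E-H 13] → take C-H (2); add C.
Step 3: frontier [A-F 8, A-G 12, C-F 16, D-H 12, E-H 13] → take A-F (8); add F.
Step 4: frontier [A-G 12, E-F 7, D-H 12, E-H 13] → take E-F (7); add E.
Step 5: frontier [A-G 12, D-E 2, E-G 2, D-H 12] → take D-E (2); add D.
Step 6: frontier [A-G 12, D-G 1, E-G 2] → take D-G (1); add G.
Step 7: frontier [B-G 4] → take B-G (4); add B.
MST edges: A-H, C-H, A-F, E-F, D-E, D-G, B-G; total weight 1+2+8+7+2+1+4 = 25.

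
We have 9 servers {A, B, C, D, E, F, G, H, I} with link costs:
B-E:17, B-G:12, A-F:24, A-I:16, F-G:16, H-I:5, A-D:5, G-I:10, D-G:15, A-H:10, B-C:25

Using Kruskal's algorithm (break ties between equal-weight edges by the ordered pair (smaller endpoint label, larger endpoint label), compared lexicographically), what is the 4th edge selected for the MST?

Kruskal: consider edges lightest-first.
A-D (5): add — endpoints in different components.
H-I (5): add — endpoints in different components.
A-H (10): add — endpoints in different components.
G-I (10): add — endpoints in different components.
B-G (12): add — endpoints in different components.
D-G (15): skip — D and G already connected.
A-I (16): skip — A and I already connected.
F-G (16): add — endpoints in different components.
B-E (17): add — endpoints in different components.
A-F (24): skip — A and F already connected.
B-C (25): add — endpoints in different components.
The 4th edge added is G-I.

G-I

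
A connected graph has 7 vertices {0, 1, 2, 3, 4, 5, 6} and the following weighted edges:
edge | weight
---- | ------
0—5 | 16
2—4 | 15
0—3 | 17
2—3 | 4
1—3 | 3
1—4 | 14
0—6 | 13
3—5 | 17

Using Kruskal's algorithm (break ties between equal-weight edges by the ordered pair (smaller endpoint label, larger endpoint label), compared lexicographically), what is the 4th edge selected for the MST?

1-4

Kruskal's algorithm — process edges by increasing weight (ties by edge label):
1—3 (3): add. Components now {0} {1,3} {2} {4} {5} {6}
2—3 (4): add. Components now {0} {1,2,3} {4} {5} {6}
0—6 (13): add. Components now {0,6} {1,2,3} {4} {5}
1—4 (14): add. Components now {0,6} {1,2,3,4} {5}
2—4 (15): skip — 2 and 4 already connected.
0—5 (16): add. Components now {0,5,6} {1,2,3,4}
0—3 (17): add. Components now {0,1,2,3,4,5,6}
The 4th edge added is 1—4.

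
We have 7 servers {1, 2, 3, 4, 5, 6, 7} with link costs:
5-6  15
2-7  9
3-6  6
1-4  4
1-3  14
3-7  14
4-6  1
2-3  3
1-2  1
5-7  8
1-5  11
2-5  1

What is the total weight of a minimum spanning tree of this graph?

Prim's algorithm from 4:
Step 1: frontier [4-6 1, 1-4 4] → take 4-6 (1); add 6.
Step 2: frontier [1-4 4, 3-6 6, 5-6 15] → take 1-4 (4); add 1.
Step 3: frontier [1-2 1, 1-5 11, 1-3 14, 3-6 6, 5-6 15] → take 1-2 (1); add 2.
Step 4: frontier [1-5 11, 1-3 14, 2-5 1, 2-3 3, 2-7 9, 3-6 6, 5-6 15] → take 2-5 (1); add 5.
Step 5: frontier [1-3 14, 2-3 3, 2-7 9, 5-7 8, 3-6 6] → take 2-3 (3); add 3.
Step 6: frontier [2-7 9, 3-7 14, 5-7 8] → take 5-7 (8); add 7.
MST edges: 4-6, 1-4, 1-2, 2-5, 2-3, 5-7; total weight 1+4+1+1+3+8 = 18.

18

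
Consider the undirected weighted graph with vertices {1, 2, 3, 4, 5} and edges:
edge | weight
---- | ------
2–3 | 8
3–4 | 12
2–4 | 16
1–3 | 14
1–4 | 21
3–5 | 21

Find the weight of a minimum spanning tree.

55

Sort edges by weight, then run Kruskal:
2–3 (8): add. Components now {1} {2,3} {4} {5}
3–4 (12): add. Components now {1} {2,3,4} {5}
1–3 (14): add. Components now {1,2,3,4} {5}
2–4 (16): skip — 2 and 4 already connected.
1–4 (21): skip — 1 and 4 already connected.
3–5 (21): add. Components now {1,2,3,4,5}
MST edges: 2–3, 3–4, 1–3, 3–5; total weight 8+12+14+21 = 55.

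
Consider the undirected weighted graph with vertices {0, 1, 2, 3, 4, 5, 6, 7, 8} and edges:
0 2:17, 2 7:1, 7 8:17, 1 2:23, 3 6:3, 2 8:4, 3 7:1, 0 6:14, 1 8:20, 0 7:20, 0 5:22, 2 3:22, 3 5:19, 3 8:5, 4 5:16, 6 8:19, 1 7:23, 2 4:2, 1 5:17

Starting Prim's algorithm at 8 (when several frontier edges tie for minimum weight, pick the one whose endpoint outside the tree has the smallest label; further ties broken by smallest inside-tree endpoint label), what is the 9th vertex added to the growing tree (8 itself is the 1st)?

1

Grow the tree from 8 using Prim:
Step 1: cheapest edge leaving the tree is 2 8 (4); add 2.
Step 2: cheapest edge leaving the tree is 2 7 (1); add 7.
Step 3: cheapest edge leaving the tree is 3 7 (1); add 3.
Step 4: cheapest edge leaving the tree is 2 4 (2); add 4.
Step 5: cheapest edge leaving the tree is 3 6 (3); add 6.
Step 6: cheapest edge leaving the tree is 0 6 (14); add 0.
Step 7: cheapest edge leaving the tree is 4 5 (16); add 5.
Step 8: cheapest edge leaving the tree is 1 5 (17); add 1.
Vertex order: 8, 2, 7, 3, 4, 6, 0, 5, 1. The 9th vertex is 1.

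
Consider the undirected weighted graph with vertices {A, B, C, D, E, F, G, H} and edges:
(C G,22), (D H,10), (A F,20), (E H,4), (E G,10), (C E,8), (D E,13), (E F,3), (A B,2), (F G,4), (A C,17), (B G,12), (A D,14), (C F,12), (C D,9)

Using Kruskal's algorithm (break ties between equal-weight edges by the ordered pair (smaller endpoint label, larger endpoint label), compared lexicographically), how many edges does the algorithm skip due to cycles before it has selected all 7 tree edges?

2

Kruskal's algorithm — process edges by increasing weight (ties by edge label):
A B (2): add — endpoints in different components.
E F (3): add — endpoints in different components.
E H (4): add — endpoints in different components.
F G (4): add — endpoints in different components.
C E (8): add — endpoints in different components.
C D (9): add — endpoints in different components.
D H (10): skip — D and H already connected.
E G (10): skip — E and G already connected.
B G (12): add — endpoints in different components.
Edges rejected before the tree was complete: 2.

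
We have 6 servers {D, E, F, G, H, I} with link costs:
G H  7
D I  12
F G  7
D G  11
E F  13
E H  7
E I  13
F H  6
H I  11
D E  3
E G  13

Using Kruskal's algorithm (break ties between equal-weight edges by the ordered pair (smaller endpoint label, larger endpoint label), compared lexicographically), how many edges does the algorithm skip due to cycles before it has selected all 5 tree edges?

2

Sort edges by weight, then run Kruskal:
D E (3): add. Components now {D,E} {F} {G} {H} {I}
F H (6): add. Components now {D,E} {F,H} {G} {I}
E H (7): add. Components now {D,E,F,H} {G} {I}
F G (7): add. Components now {D,E,F,G,H} {I}
G H (7): skip — G and H already connected.
D G (11): skip — D and G already connected.
H I (11): add. Components now {D,E,F,G,H,I}
Edges rejected before the tree was complete: 2.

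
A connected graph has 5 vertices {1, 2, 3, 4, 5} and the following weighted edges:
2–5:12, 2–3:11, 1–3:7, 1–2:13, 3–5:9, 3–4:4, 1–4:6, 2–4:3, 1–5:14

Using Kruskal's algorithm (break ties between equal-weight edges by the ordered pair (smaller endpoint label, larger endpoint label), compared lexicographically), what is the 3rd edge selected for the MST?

1-4

Sort edges by weight, then run Kruskal:
2–4 (3): add — endpoints in different components.
3–4 (4): add — endpoints in different components.
1–4 (6): add — endpoints in different components.
1–3 (7): skip — 1 and 3 already connected.
3–5 (9): add — endpoints in different components.
The 3rd edge added is 1–4.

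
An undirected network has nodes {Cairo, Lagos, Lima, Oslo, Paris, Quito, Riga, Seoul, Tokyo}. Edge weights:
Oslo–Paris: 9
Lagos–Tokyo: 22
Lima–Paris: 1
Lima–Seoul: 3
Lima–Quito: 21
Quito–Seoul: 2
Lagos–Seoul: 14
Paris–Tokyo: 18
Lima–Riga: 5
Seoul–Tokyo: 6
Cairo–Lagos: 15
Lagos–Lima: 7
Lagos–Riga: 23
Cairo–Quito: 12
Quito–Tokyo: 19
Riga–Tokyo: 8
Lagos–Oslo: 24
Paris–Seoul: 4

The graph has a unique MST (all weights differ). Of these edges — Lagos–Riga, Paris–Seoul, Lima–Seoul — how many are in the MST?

Kruskal: consider edges lightest-first.
Lima–Paris (1): add — endpoints in different components.
Quito–Seoul (2): add — endpoints in different components.
Lima–Seoul (3): add — endpoints in different components.
Paris–Seoul (4): skip — Paris and Seoul already connected.
Lima–Riga (5): add — endpoints in different components.
Seoul–Tokyo (6): add — endpoints in different components.
Lagos–Lima (7): add — endpoints in different components.
Riga–Tokyo (8): skip — Riga and Tokyo already connected.
Oslo–Paris (9): add — endpoints in different components.
Cairo–Quito (12): add — endpoints in different components.
MST edge set: {Lima–Paris, Quito–Seoul, Lima–Seoul, Lima–Riga, Seoul–Tokyo, Lagos–Lima, Oslo–Paris, Cairo–Quito}.
Of the listed edges, {Lima–Seoul} are in the MST → 1.

1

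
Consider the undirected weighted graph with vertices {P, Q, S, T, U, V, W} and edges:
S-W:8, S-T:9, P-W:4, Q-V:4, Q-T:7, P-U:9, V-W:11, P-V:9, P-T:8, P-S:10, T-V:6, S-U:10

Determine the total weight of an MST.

39

Prim, starting at V.
Step 1: frontier [Q-V 4, T-V 6, P-V 9, V-W 11] → take Q-V (4); add Q.
Step 2: frontier [Q-T 7, T-V 6, P-V 9, V-W 11] → take T-V (6); add T.
Step 3: frontier [P-T 8, S-T 9, P-V 9, V-W 11] → take P-T (8); add P.
Step 4: frontier [P-W 4, P-U 9, P-S 10, S-T 9, V-W 11] → take P-W (4); add W.
Step 5: frontier [P-U 9, P-S 10, S-T 9, S-W 8] → take S-W (8); add S.
Step 6: frontier [P-U 9, S-U 10] → take P-U (9); add U.
MST edges: Q-V, T-V, P-T, P-W, S-W, P-U; total weight 4+6+8+4+8+9 = 39.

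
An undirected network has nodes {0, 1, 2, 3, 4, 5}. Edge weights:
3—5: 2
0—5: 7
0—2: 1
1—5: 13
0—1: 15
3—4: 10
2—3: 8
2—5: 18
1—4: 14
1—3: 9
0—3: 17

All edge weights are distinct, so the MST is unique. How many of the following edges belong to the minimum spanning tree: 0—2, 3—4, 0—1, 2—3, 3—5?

Kruskal: consider edges lightest-first.
0—2 (1): add. Components now {0,2} {1} {3} {4} {5}
3—5 (2): add. Components now {0,2} {1} {3,5} {4}
0—5 (7): add. Components now {0,2,3,5} {1} {4}
2—3 (8): skip — 2 and 3 already connected.
1—3 (9): add. Components now {0,1,2,3,5} {4}
3—4 (10): add. Components now {0,1,2,3,4,5}
MST edge set: {0—2, 3—5, 0—5, 1—3, 3—4}.
Of the listed edges, {0—2, 3—4, 3—5} are in the MST → 3.

3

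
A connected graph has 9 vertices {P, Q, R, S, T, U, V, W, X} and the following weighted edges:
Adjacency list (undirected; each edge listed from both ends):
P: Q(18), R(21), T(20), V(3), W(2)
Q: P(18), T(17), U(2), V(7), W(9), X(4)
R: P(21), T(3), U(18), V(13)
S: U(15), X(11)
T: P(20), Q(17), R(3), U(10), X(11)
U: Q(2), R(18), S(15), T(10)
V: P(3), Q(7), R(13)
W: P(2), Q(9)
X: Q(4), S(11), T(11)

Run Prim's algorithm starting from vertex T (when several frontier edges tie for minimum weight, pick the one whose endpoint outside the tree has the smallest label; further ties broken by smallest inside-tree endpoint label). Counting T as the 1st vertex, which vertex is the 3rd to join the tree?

U

Grow the tree from T using Prim:
Step 1: cheapest edge leaving the tree is R T (3); add R.
Step 2: cheapest edge leaving the tree is T U (10); add U.
Step 3: cheapest edge leaving the tree is Q U (2); add Q.
Step 4: cheapest edge leaving the tree is Q X (4); add X.
Step 5: cheapest edge leaving the tree is Q V (7); add V.
Step 6: cheapest edge leaving the tree is P V (3); add P.
Step 7: cheapest edge leaving the tree is P W (2); add W.
Step 8: cheapest edge leaving the tree is S X (11); add S.
Vertex order: T, R, U, Q, X, V, P, W, S. The 3rd vertex is U.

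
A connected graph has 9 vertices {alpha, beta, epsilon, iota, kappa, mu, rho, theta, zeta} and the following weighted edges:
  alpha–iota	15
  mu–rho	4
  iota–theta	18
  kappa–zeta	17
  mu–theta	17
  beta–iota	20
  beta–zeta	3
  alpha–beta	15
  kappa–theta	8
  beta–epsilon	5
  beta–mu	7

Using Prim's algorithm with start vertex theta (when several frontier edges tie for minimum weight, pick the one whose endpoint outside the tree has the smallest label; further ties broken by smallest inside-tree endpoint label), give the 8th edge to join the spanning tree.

Prim, starting at theta.
Step 1: cheapest edge leaving the tree is kappa–theta (8); add kappa.
Step 2: cheapest edge leaving the tree is mu–theta (17); add mu.
Step 3: cheapest edge leaving the tree is mu–rho (4); add rho.
Step 4: cheapest edge leaving the tree is beta–mu (7); add beta.
Step 5: cheapest edge leaving the tree is beta–zeta (3); add zeta.
Step 6: cheapest edge leaving the tree is beta–epsilon (5); add epsilon.
Step 7: cheapest edge leaving the tree is alpha–beta (15); add alpha.
Step 8: cheapest edge leaving the tree is alpha–iota (15); add iota.
The 8th edge added is alpha–iota.

alpha-iota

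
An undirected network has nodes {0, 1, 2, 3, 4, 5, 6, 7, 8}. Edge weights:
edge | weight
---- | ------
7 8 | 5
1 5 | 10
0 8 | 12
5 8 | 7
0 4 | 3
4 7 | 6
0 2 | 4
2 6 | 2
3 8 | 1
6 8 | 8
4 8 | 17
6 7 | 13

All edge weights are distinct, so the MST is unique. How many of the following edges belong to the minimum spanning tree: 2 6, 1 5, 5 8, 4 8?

Kruskal's algorithm — process edges by increasing weight (ties by edge label):
3 8 (1): add — endpoints in different components.
2 6 (2): add — endpoints in different components.
0 4 (3): add — endpoints in different components.
0 2 (4): add — endpoints in different components.
7 8 (5): add — endpoints in different components.
4 7 (6): add — endpoints in different components.
5 8 (7): add — endpoints in different components.
6 8 (8): skip — 6 and 8 already connected.
1 5 (10): add — endpoints in different components.
MST edge set: {3 8, 2 6, 0 4, 0 2, 7 8, 4 7, 5 8, 1 5}.
Of the listed edges, {2 6, 1 5, 5 8} are in the MST → 3.

3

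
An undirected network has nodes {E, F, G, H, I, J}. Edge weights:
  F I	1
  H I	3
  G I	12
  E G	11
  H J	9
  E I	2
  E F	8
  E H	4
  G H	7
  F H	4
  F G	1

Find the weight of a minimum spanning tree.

Prim's algorithm from E:
Step 1: frontier [E I 2, E H 4, E F 8, E G 11] → take E I (2); add I.
Step 2: frontier [E H 4, E F 8, E G 11, F I 1, H I 3, G I 12] → take F I (1); add F.
Step 3: frontier [E H 4, E G 11, F G 1, F H 4, H I 3, G I 12] → take F G (1); add G.
Step 4: frontier [E H 4, F H 4, G H 7, H I 3] → take H I (3); add H.
Step 5: frontier [H J 9] → take H J (9); add J.
MST edges: E I, F I, F G, H I, H J; total weight 2+1+1+3+9 = 16.

16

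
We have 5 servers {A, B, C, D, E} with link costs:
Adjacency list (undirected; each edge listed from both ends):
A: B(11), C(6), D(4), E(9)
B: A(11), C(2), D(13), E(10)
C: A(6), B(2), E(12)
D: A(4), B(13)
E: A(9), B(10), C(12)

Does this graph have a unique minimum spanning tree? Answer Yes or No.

Sort edges by weight, then run Kruskal:
B—C (2): add. Components now {A} {B,C} {D} {E}
A—D (4): add. Components now {A,D} {B,C} {E}
A—C (6): add. Components now {A,B,C,D} {E}
A—E (9): add. Components now {A,B,C,D,E}
Every non-tree edge has weight strictly greater than the heaviest edge on the tree path between its endpoints, so the MST is unique.

Yes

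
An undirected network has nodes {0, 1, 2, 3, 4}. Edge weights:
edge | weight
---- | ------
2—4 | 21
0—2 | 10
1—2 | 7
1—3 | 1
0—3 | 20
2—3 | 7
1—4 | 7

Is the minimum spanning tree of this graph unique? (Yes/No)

Kruskal's algorithm — process edges by increasing weight (ties by edge label):
1—3 (1): add — endpoints in different components.
1—2 (7): add — endpoints in different components.
1—4 (7): add — endpoints in different components.
2—3 (7): skip — 2 and 3 already connected.
0—2 (10): add — endpoints in different components.
Non-tree edge 2—3 has weight 7, equal to the heaviest edge on its tree cycle — swapping gives another MST of the same weight. Not unique.

No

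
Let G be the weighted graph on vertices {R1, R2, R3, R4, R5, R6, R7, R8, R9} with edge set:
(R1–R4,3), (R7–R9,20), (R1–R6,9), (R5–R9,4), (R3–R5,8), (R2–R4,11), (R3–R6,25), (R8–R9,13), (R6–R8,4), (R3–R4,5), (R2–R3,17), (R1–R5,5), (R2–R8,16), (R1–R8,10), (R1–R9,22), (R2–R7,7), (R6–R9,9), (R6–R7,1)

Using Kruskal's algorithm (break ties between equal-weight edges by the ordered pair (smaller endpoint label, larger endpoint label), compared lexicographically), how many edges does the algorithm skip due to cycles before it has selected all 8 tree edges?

1

Kruskal: consider edges lightest-first.
R6–R7 (1): add — endpoints in different components.
R1–R4 (3): add — endpoints in different components.
R5–R9 (4): add — endpoints in different components.
R6–R8 (4): add — endpoints in different components.
R1–R5 (5): add — endpoints in different components.
R3–R4 (5): add — endpoints in different components.
R2–R7 (7): add — endpoints in different components.
R3–R5 (8): skip — R5 and R3 already connected.
R1–R6 (9): add — endpoints in different components.
Edges rejected before the tree was complete: 1.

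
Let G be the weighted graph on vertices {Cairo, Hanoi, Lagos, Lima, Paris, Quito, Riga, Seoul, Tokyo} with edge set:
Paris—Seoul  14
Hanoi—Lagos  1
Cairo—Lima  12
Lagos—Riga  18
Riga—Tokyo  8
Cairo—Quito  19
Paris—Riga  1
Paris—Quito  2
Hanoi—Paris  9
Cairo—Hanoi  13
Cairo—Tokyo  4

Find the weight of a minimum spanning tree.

51

Kruskal's algorithm — process edges by increasing weight (ties by edge label):
Hanoi—Lagos (1): add — endpoints in different components.
Paris—Riga (1): add — endpoints in different components.
Paris—Quito (2): add — endpoints in different components.
Cairo—Tokyo (4): add — endpoints in different components.
Riga—Tokyo (8): add — endpoints in different components.
Hanoi—Paris (9): add — endpoints in different components.
Cairo—Lima (12): add — endpoints in different components.
Cairo—Hanoi (13): skip — Cairo and Hanoi already connected.
Paris—Seoul (14): add — endpoints in different components.
MST edges: Hanoi—Lagos, Paris—Riga, Paris—Quito, Cairo—Tokyo, Riga—Tokyo, Hanoi—Paris, Cairo—Lima, Paris—Seoul; total weight 1+1+2+4+8+9+12+14 = 51.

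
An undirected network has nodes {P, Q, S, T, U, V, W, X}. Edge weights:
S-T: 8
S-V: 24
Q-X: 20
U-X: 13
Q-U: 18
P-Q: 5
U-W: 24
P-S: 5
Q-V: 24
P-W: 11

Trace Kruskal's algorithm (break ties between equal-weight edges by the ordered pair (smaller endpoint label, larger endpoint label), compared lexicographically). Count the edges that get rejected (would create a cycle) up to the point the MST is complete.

1

Kruskal's algorithm — process edges by increasing weight (ties by edge label):
P-Q (5): add — endpoints in different components.
P-S (5): add — endpoints in different components.
S-T (8): add — endpoints in different components.
P-W (11): add — endpoints in different components.
U-X (13): add — endpoints in different components.
Q-U (18): add — endpoints in different components.
Q-X (20): skip — Q and X already connected.
Q-V (24): add — endpoints in different components.
Edges rejected before the tree was complete: 1.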